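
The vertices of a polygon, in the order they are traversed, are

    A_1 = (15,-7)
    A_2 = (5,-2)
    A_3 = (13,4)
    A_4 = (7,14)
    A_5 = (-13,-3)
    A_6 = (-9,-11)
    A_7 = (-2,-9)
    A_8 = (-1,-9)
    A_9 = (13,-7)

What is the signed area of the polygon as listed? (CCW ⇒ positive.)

344

Cross-terms: 5, 46, 154, 161, 116, 59, 9, 124, 14  ⇒  Σ = 688
Signed area = Σ/2 = 344 (positive ⇒ counter-clockwise traversal).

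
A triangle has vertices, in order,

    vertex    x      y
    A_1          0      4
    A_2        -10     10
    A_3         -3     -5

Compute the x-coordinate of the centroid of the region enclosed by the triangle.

Apply Gauss's area formula. First the cross-terms c_i = x_i·y_{i+1} − x_{i+1}·y_i:
  40, 80, -12  ⇒  2A = 108, A = 54.
Then Σ (x_i + x_{i+1})·c_i = -1404, so x̄ = -1404 / (6·54) = -13/3.

-13/3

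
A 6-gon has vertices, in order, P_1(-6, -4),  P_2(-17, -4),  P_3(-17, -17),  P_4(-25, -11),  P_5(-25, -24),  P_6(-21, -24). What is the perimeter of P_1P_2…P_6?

|P_1P_2| = √((-11)² + (0)²) = √121 = 11
|P_2P_3| = √((0)² + (-13)²) = √169 = 13
|P_3P_4| = √((-8)² + (6)²) = √100 = 10
|P_4P_5| = √((0)² + (-13)²) = √169 = 13
|P_5P_6| = √((4)² + (0)²) = √16 = 4
|P_6P_1| = √((15)² + (20)²) = √625 = 25
Perimeter = 11 + 13 + 10 + 13 + 4 + 25 = 76.

76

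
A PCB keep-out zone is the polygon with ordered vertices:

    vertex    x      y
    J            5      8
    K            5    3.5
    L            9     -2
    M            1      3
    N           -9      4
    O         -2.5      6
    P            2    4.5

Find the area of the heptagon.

38.875

J→K: (5)(3.5) − (5)(8) = -22.5
K→L: (5)(-2) − (9)(3.5) = -41.5
L→M: (9)(3) − (1)(-2) = 29
M→N: (1)(4) − (-9)(3) = 31
N→O: (-9)(6) − (-2.5)(4) = -44
O→P: (-2.5)(4.5) − (2)(6) = -23.25
P→J: (2)(8) − (5)(4.5) = -6.5
Σ = -77.75
Area = |Σ|/2 = 38.875.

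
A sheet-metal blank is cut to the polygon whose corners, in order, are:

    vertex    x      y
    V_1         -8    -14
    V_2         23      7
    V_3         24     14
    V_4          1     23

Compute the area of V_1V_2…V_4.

564

Σ = (266) + (154) + (538) + (170) = 1128
Area = |Σ|/2 = 564.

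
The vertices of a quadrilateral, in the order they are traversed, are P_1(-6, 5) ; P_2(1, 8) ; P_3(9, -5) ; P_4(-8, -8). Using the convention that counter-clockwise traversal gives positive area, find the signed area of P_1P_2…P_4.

-165

Apply the shoelace formula: 2A = Σ (x_i·y_{i+1} − x_{i+1}·y_i), indices taken mod 4.
Σ = (-53) + (-77) + (-112) + (-88) = -330
Signed area = Σ/2 = -165 (negative ⇒ clockwise traversal).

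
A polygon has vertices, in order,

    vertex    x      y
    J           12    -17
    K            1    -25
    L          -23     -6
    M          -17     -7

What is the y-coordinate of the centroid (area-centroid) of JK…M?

-1121/72

Apply the surveyor's formula. First the cross-terms c_i = x_i·y_{i+1} − x_{i+1}·y_i:
  -283, -581, 59, 373  ⇒  2A = -432, A = -216.
Then Σ (y_i + y_{i+1})·c_i = 20178, so ȳ = 20178 / (6·(-216)) = -1121/72.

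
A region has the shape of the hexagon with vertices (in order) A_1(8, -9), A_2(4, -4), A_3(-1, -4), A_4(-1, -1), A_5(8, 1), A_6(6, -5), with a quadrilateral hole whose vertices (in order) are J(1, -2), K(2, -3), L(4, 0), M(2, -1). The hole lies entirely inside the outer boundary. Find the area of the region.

Outer boundary:
Σ = (4) + (-20) + (-3) + (7) + (-46) + (-14) = -72
Area = |Σ|/2 = 36.
Hole:
Cross-terms: 1, 12, -4, -3  ⇒  Σ = 6
Area = |Σ|/2 = 3.
Net area = 36 − 3 = 33.

33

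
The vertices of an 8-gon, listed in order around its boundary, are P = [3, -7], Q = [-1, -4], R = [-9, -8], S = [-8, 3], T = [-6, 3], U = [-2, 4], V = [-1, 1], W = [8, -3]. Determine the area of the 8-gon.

106

Apply the surveyor's formula: 2A = Σ (x_i·y_{i+1} − x_{i+1}·y_i), indices taken mod 8.
Σ = (-19) + (-28) + (-91) + (-6) + (-18) + (2) + (-5) + (-47) = -212
Area = |Σ|/2 = 106.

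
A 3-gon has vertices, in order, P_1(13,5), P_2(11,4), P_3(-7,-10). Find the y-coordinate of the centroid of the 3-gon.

-1/3

Apply the shoelace formula. First the cross-terms c_i = x_i·y_{i+1} − x_{i+1}·y_i:
  -3, -82, 95  ⇒  2A = 10, A = 5.
Then Σ (y_i + y_{i+1})·c_i = -10, so ȳ = -10 / (6·5) = -1/3.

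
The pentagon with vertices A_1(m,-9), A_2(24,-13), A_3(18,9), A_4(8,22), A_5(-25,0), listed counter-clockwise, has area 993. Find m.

Write out the shoelace sum; only the two edges meeting at A_1 involve m:
2·Area = [((-25)·(-9) − m·0) + (m·(-13) − 24·(-9))] + 1324
       = -13·m + 1765 = 1986
⇒ m = -17.

-17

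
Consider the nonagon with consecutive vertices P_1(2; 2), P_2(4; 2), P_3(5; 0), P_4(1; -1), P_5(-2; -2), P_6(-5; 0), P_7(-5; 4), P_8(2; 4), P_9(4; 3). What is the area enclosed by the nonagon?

44.5

Apply the shoelace (surveyor's) formula: 2A = Σ (x_i·y_{i+1} − x_{i+1}·y_i), indices taken mod 9.
Σ = (-4) + (-10) + (-5) + (-4) + (-10) + (-20) + (-28) + (-10) + (2) = -89
Area = |Σ|/2 = 44.5.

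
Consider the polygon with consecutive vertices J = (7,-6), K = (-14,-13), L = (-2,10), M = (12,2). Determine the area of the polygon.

275.5

Apply the shoelace (surveyor's) formula: 2A = Σ (x_i·y_{i+1} − x_{i+1}·y_i), indices taken mod 4.
Σ = (-175) + (-166) + (-124) + (-86) = -551
Area = |Σ|/2 = 275.5.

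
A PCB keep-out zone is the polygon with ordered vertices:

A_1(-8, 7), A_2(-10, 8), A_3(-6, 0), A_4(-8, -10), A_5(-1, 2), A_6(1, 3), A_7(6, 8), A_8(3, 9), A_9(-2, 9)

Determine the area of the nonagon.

103

Apply the shoelace formula: 2A = Σ (x_i·y_{i+1} − x_{i+1}·y_i), indices taken mod 9.
Cross-terms: 6, 48, 60, -26, -5, -10, 30, 45, 58  ⇒  Σ = 206
Area = |Σ|/2 = 103.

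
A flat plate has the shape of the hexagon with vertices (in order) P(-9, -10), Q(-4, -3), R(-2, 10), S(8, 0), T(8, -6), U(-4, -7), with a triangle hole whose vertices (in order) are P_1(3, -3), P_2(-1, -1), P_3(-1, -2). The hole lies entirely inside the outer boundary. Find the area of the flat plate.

Outer boundary:
Apply the surveyor's formula: 2A = Σ (x_i·y_{i+1} − x_{i+1}·y_i), indices taken mod 6.
Σ = (-13) + (-46) + (-80) + (-48) + (-80) + (-23) = -290
Area = |Σ|/2 = 145.
Hole:
Apply the shoelace formula: 2A = Σ (x_i·y_{i+1} − x_{i+1}·y_i), indices taken mod 3.
Σ = (-6) + (1) + (9) = 4
Area = |Σ|/2 = 2.
Net area = 145 − 2 = 143.

143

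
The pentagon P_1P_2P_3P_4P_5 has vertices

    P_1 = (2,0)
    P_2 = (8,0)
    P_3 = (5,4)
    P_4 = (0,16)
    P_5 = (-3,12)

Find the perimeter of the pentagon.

|P_1P_2| = √((6)² + (0)²) = √36 = 6
|P_2P_3| = √((-3)² + (4)²) = √25 = 5
|P_3P_4| = √((-5)² + (12)²) = √169 = 13
|P_4P_5| = √((-3)² + (-4)²) = √25 = 5
|P_5P_1| = √((5)² + (-12)²) = √169 = 13
Perimeter = 6 + 5 + 13 + 5 + 13 = 42.

42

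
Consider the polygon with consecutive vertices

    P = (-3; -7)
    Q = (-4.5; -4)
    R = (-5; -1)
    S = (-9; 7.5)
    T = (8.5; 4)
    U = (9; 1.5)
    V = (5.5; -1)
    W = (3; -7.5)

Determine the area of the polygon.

151.75

Σ = (-19.5) + (-15.5) + (-46.5) + (-99.75) + (-23.25) + (-17.25) + (-38.25) + (-43.5) = -303.5
Area = |Σ|/2 = 151.75.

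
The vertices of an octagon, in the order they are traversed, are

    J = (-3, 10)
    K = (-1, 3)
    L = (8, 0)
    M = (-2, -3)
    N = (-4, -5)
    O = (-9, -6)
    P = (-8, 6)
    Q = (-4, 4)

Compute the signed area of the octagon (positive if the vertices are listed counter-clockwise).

Apply Gauss's area formula: 2A = Σ (x_i·y_{i+1} − x_{i+1}·y_i), indices taken mod 8.
Cross-terms: 1, -24, -24, -2, -21, -102, -8, -28  ⇒  Σ = -208
Signed area = Σ/2 = -104 (negative ⇒ clockwise traversal).

-104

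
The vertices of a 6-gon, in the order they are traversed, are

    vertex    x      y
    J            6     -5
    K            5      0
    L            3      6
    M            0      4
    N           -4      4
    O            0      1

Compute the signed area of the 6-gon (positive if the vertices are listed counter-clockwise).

Apply Gauss's area formula: 2A = Σ (x_i·y_{i+1} − x_{i+1}·y_i), indices taken mod 6.
J→K: (6)(0) − (5)(-5) = 25
K→L: (5)(6) − (3)(0) = 30
L→M: (3)(4) − (0)(6) = 12
M→N: (0)(4) − (-4)(4) = 16
N→O: (-4)(1) − (0)(4) = -4
O→J: (0)(-5) − (6)(1) = -6
Σ = 73
Signed area = Σ/2 = 36.5 (positive ⇒ counter-clockwise traversal).

36.5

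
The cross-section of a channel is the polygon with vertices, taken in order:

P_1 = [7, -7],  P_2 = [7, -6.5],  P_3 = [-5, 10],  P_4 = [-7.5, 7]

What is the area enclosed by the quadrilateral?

Σ = (3.5) + (37.5) + (40) + (3.5) = 84.5
Area = |Σ|/2 = 42.25.

42.25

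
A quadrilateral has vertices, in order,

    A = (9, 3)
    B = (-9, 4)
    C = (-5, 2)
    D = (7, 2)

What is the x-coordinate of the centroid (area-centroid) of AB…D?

Apply the shoelace (surveyor's) formula. First the cross-terms c_i = x_i·y_{i+1} − x_{i+1}·y_i:
  63, 2, -24, 3  ⇒  2A = 44, A = 22.
Then Σ (x_i + x_{i+1})·c_i = -28, so x̄ = -28 / (6·22) = -7/33.

-7/33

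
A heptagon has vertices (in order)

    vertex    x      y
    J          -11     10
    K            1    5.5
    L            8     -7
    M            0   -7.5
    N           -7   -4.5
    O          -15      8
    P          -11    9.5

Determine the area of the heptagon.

Apply the surveyor's formula: 2A = Σ (x_i·y_{i+1} − x_{i+1}·y_i), indices taken mod 7.
Σ = (-70.5) + (-51) + (-60) + (-52.5) + (-123.5) + (-54.5) + (-5.5) = -417.5
Area = |Σ|/2 = 208.75.

208.75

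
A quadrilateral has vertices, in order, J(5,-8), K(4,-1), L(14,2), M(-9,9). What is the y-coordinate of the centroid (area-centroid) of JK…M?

Apply Gauss's area formula. First the cross-terms c_i = x_i·y_{i+1} − x_{i+1}·y_i:
  27, 22, 144, 27  ⇒  2A = 220, A = 110.
Then Σ (y_i + y_{i+1})·c_i = 1390, so ȳ = 1390 / (6·110) = 139/66.

139/66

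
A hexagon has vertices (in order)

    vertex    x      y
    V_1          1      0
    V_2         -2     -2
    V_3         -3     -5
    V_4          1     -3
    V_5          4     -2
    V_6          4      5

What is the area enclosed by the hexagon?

Σ = (-2) + (4) + (14) + (10) + (28) + (-5) = 49
Area = |Σ|/2 = 24.5.

24.5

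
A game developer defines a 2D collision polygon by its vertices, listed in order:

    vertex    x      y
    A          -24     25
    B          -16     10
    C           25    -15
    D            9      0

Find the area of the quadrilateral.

Σ = (160) + (-10) + (135) + (225) = 510
Area = |Σ|/2 = 255.

255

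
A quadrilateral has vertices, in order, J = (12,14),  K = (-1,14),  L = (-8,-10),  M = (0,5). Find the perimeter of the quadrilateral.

70

|JK| = √((-13)² + (0)²) = √169 = 13
|KL| = √((-7)² + (-24)²) = √625 = 25
|LM| = √((8)² + (15)²) = √289 = 17
|MJ| = √((12)² + (9)²) = √225 = 15
Perimeter = 13 + 25 + 17 + 15 = 70.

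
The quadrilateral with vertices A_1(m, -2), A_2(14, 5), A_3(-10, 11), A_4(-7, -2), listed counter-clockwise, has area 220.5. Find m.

The doubled signed area Σ (x_i y_{i+1} − x_{i+1} y_i) is linear in m.
With m=0 it equals 343; the coefficient of m is 7 (from the two edges through A_1).
So 7·m + 343 = 2·220.5 = 441 ⇒ m = 14.

14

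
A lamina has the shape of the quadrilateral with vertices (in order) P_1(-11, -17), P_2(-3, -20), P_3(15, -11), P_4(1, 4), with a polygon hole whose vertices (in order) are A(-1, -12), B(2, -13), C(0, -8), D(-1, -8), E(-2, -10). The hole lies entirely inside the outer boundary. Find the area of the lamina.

Outer boundary:
Apply the surveyor's formula: 2A = Σ (x_i·y_{i+1} − x_{i+1}·y_i), indices taken mod 4.
Σ = (169) + (333) + (71) + (27) = 600
Area = |Σ|/2 = 300.
Hole:
Σ = (37) + (-16) + (-8) + (-6) + (14) = 21
Area = |Σ|/2 = 10.5.
Net area = 300 − 10.5 = 289.5.

289.5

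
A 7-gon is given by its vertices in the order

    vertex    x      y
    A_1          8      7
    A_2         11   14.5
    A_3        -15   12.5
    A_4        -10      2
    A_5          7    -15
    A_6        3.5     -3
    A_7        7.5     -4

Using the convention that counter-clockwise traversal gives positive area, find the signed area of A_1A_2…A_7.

Σ = (39) + (355) + (95) + (136) + (31.5) + (8.5) + (84.5) = 749.5
Signed area = Σ/2 = 374.75 (positive ⇒ counter-clockwise traversal).

374.75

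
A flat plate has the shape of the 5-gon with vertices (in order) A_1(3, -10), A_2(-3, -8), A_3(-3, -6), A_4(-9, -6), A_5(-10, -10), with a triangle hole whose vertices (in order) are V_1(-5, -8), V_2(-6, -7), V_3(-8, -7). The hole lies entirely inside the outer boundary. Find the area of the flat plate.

31

Outer boundary:
Apply Gauss's area formula: 2A = Σ (x_i·y_{i+1} − x_{i+1}·y_i), indices taken mod 5.
Cross-terms: -54, -6, -36, 30, 130  ⇒  Σ = 64
Area = |Σ|/2 = 32.
Hole:
V_1→V_2: (-5)(-7) − (-6)(-8) = -13
V_2→V_3: (-6)(-7) − (-8)(-7) = -14
V_3→V_1: (-8)(-8) − (-5)(-7) = 29
Σ = 2
Area = |Σ|/2 = 1.
Net area = 32 − 1 = 31.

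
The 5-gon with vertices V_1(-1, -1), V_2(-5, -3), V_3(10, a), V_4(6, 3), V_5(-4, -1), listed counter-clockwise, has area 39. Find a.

-1

The doubled signed area Σ (x_i y_{i+1} − x_{i+1} y_i) is linear in a.
With a=0 it equals 67; the coefficient of a is -11 (from the two edges through V_3).
So -11·a + 67 = 2·39 = 78 ⇒ a = -1.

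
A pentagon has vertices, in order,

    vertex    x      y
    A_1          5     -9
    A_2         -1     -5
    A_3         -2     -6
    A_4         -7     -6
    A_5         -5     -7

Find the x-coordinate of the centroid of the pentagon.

-82/93

Apply the shoelace formula. First the cross-terms c_i = x_i·y_{i+1} − x_{i+1}·y_i:
  -34, -4, -30, 19, 80  ⇒  2A = 31, A = 15.5.
Then Σ (x_i + x_{i+1})·c_i = -82, so x̄ = -82 / (6·15.5) = -82/93.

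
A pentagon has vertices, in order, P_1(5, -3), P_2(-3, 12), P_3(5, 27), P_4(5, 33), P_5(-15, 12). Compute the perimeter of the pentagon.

|P_1P_2| = √((-8)² + (15)²) = √289 = 17
|P_2P_3| = √((8)² + (15)²) = √289 = 17
|P_3P_4| = √((0)² + (6)²) = √36 = 6
|P_4P_5| = √((-20)² + (-21)²) = √841 = 29
|P_5P_1| = √((20)² + (-15)²) = √625 = 25
Perimeter = 17 + 17 + 6 + 29 + 25 = 94.

94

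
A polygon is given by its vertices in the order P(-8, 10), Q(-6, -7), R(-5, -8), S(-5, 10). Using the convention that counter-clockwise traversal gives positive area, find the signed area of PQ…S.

34.5

Apply the shoelace (surveyor's) formula: 2A = Σ (x_i·y_{i+1} − x_{i+1}·y_i), indices taken mod 4.
Σ = (116) + (13) + (-90) + (30) = 69
Signed area = Σ/2 = 34.5 (positive ⇒ counter-clockwise traversal).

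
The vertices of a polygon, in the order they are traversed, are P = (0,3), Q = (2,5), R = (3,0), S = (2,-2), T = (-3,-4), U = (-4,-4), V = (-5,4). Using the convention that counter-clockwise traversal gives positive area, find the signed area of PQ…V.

P→Q: (0)(5) − (2)(3) = -6
Q→R: (2)(0) − (3)(5) = -15
R→S: (3)(-2) − (2)(0) = -6
S→T: (2)(-4) − (-3)(-2) = -14
T→U: (-3)(-4) − (-4)(-4) = -4
U→V: (-4)(4) − (-5)(-4) = -36
V→P: (-5)(3) − (0)(4) = -15
Σ = -96
Signed area = Σ/2 = -48 (negative ⇒ clockwise traversal).

-48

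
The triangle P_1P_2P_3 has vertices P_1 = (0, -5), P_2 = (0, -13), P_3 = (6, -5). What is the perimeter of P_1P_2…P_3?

|P_1P_2| = √((0)² + (-8)²) = √64 = 8
|P_2P_3| = √((6)² + (8)²) = √100 = 10
|P_3P_1| = √((-6)² + (0)²) = √36 = 6
Perimeter = 8 + 10 + 6 = 24.

24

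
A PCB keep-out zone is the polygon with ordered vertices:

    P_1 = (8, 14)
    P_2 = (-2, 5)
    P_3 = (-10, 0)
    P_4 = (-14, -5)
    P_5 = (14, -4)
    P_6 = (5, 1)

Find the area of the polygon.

P_1→P_2: (8)(5) − (-2)(14) = 68
P_2→P_3: (-2)(0) − (-10)(5) = 50
P_3→P_4: (-10)(-5) − (-14)(0) = 50
P_4→P_5: (-14)(-4) − (14)(-5) = 126
P_5→P_6: (14)(1) − (5)(-4) = 34
P_6→P_1: (5)(14) − (8)(1) = 62
Σ = 390
Area = |Σ|/2 = 195.

195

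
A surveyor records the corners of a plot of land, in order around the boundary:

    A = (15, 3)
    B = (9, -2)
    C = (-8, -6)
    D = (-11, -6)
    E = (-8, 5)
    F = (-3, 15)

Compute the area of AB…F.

A→B: (15)(-2) − (9)(3) = -57
B→C: (9)(-6) − (-8)(-2) = -70
C→D: (-8)(-6) − (-11)(-6) = -18
D→E: (-11)(5) − (-8)(-6) = -103
E→F: (-8)(15) − (-3)(5) = -105
F→A: (-3)(3) − (15)(15) = -234
Σ = -587
Area = |Σ|/2 = 293.5.

293.5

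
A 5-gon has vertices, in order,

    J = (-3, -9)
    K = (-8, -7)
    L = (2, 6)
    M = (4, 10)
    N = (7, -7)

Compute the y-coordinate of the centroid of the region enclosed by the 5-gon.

-612/271

Apply Gauss's area formula. First the cross-terms c_i = x_i·y_{i+1} − x_{i+1}·y_i:
  -51, -34, -4, -98, -84  ⇒  2A = -271, A = -135.5.
Then Σ (y_i + y_{i+1})·c_i = 1836, so ȳ = 1836 / (6·(-135.5)) = -612/271.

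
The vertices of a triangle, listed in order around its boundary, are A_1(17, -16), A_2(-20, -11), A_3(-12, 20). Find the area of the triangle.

Apply Gauss's area formula: 2A = Σ (x_i·y_{i+1} − x_{i+1}·y_i), indices taken mod 3.
Cross-terms: -507, -532, -148  ⇒  Σ = -1187
Area = |Σ|/2 = 593.5.

593.5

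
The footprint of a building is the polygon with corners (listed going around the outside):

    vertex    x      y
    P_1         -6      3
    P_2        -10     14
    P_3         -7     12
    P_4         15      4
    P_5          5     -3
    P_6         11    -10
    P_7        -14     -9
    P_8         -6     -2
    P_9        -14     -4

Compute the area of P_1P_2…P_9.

Cross-terms: -54, -22, -208, -65, -17, -239, -26, -4, -66  ⇒  Σ = -701
Area = |Σ|/2 = 350.5.

350.5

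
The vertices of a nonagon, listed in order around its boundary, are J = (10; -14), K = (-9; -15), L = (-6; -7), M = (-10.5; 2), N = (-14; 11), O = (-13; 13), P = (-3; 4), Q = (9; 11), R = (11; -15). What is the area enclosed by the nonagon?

Apply the surveyor's formula: 2A = Σ (x_i·y_{i+1} − x_{i+1}·y_i), indices taken mod 9.
Σ = (-276) + (-27) + (-85.5) + (-87.5) + (-39) + (-13) + (-69) + (-256) + (-4) = -857
Area = |Σ|/2 = 428.5.

428.5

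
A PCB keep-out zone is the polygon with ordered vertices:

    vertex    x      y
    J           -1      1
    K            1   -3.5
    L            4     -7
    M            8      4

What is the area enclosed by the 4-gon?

46.75

Apply the surveyor's formula: 2A = Σ (x_i·y_{i+1} − x_{i+1}·y_i), indices taken mod 4.
J→K: (-1)(-3.5) − (1)(1) = 2.5
K→L: (1)(-7) − (4)(-3.5) = 7
L→M: (4)(4) − (8)(-7) = 72
M→J: (8)(1) − (-1)(4) = 12
Σ = 93.5
Area = |Σ|/2 = 46.75.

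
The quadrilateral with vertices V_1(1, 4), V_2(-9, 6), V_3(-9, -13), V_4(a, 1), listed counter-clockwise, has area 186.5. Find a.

Write out the shoelace sum; only the two edges meeting at V_4 involve a:
2·Area = [((-9)·1 − a·(-13)) + (a·4 − 1·1)] + 213
       = 17·a + 203 = 373
⇒ a = 10.

10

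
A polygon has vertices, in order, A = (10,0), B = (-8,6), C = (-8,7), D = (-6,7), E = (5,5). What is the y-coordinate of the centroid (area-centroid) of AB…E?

970/231

Apply the surveyor's formula. First the cross-terms c_i = x_i·y_{i+1} − x_{i+1}·y_i:
  60, -8, -14, -65, -50  ⇒  2A = -77, A = -38.5.
Then Σ (y_i + y_{i+1})·c_i = -970, so ȳ = -970 / (6·(-38.5)) = 970/231.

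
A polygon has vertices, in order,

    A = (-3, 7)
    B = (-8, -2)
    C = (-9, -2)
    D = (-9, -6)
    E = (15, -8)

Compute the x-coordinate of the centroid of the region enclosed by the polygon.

72/113

Apply the surveyor's formula. First the cross-terms c_i = x_i·y_{i+1} − x_{i+1}·y_i:
  62, -2, 36, 162, 81  ⇒  2A = 339, A = 169.5.
Then Σ (x_i + x_{i+1})·c_i = 648, so x̄ = 648 / (6·169.5) = 72/113.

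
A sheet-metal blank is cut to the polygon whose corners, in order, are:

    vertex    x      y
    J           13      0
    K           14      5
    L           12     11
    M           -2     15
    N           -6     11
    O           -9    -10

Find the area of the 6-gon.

359

Apply Gauss's area formula: 2A = Σ (x_i·y_{i+1} − x_{i+1}·y_i), indices taken mod 6.
J→K: (13)(5) − (14)(0) = 65
K→L: (14)(11) − (12)(5) = 94
L→M: (12)(15) − (-2)(11) = 202
M→N: (-2)(11) − (-6)(15) = 68
N→O: (-6)(-10) − (-9)(11) = 159
O→J: (-9)(0) − (13)(-10) = 130
Σ = 718
Area = |Σ|/2 = 359.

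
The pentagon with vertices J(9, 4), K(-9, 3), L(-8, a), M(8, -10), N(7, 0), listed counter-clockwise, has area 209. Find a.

-9

Write out the shoelace sum; only the two edges meeting at L involve a:
2·Area = [((-9)·a − (-8)·3) + ((-8)·(-10) − 8·a)] + 161
       = -17·a + 265 = 418
⇒ a = -9.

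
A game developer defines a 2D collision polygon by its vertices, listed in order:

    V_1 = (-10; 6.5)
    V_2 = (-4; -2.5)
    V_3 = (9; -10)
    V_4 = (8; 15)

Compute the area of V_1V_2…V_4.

Apply the shoelace formula: 2A = Σ (x_i·y_{i+1} − x_{i+1}·y_i), indices taken mod 4.
Cross-terms: 51, 62.5, 215, 202  ⇒  Σ = 530.5
Area = |Σ|/2 = 265.25.

265.25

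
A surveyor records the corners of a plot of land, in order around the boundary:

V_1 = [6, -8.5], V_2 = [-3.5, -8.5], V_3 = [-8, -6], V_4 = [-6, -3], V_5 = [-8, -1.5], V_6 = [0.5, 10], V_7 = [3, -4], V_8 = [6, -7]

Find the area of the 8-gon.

136

Apply Gauss's area formula: 2A = Σ (x_i·y_{i+1} − x_{i+1}·y_i), indices taken mod 8.
Σ = (-80.75) + (-47) + (-12) + (-15) + (-79.25) + (-32) + (3) + (-9) = -272
Area = |Σ|/2 = 136.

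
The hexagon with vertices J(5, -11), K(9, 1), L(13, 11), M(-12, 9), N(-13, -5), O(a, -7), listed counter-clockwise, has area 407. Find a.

The doubled signed area Σ (x_i y_{i+1} − x_{i+1} y_i) is linear in a.
With a=0 it equals 742; the coefficient of a is -6 (from the two edges through O).
So -6·a + 742 = 2·407 = 814 ⇒ a = -12.

-12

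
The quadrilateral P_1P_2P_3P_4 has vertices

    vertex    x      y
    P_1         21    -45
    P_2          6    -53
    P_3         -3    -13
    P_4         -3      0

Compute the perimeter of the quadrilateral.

122

|P_1P_2| = √((-15)² + (-8)²) = √289 = 17
|P_2P_3| = √((-9)² + (40)²) = √1681 = 41
|P_3P_4| = √((0)² + (13)²) = √169 = 13
|P_4P_1| = √((24)² + (-45)²) = √2601 = 51
Perimeter = 17 + 41 + 13 + 51 = 122.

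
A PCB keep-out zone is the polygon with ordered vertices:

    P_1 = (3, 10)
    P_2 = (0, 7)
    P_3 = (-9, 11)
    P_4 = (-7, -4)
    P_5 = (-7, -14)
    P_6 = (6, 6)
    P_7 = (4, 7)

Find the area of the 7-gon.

173

Apply the shoelace (surveyor's) formula: 2A = Σ (x_i·y_{i+1} − x_{i+1}·y_i), indices taken mod 7.
Σ = (21) + (63) + (113) + (70) + (42) + (18) + (19) = 346
Area = |Σ|/2 = 173.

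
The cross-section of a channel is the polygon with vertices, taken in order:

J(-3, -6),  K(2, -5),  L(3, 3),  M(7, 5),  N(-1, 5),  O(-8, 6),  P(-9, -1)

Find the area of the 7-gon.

J→K: (-3)(-5) − (2)(-6) = 27
K→L: (2)(3) − (3)(-5) = 21
L→M: (3)(5) − (7)(3) = -6
M→N: (7)(5) − (-1)(5) = 40
N→O: (-1)(6) − (-8)(5) = 34
O→P: (-8)(-1) − (-9)(6) = 62
P→J: (-9)(-6) − (-3)(-1) = 51
Σ = 229
Area = |Σ|/2 = 114.5.

114.5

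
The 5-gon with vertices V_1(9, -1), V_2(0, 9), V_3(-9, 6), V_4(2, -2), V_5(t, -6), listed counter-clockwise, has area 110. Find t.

10

The doubled signed area Σ (x_i y_{i+1} − x_{i+1} y_i) is linear in t.
With t=0 it equals 210; the coefficient of t is 1 (from the two edges through V_5).
So 1·t + 210 = 2·110 = 220 ⇒ t = 10.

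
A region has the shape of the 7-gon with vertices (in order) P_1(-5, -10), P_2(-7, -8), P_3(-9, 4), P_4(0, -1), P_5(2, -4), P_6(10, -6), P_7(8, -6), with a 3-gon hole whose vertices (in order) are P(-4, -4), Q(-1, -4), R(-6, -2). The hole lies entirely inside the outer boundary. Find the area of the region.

103.5

Outer boundary:
Apply the shoelace (surveyor's) formula: 2A = Σ (x_i·y_{i+1} − x_{i+1}·y_i), indices taken mod 7.
Σ = (-30) + (-100) + (9) + (2) + (28) + (-12) + (-110) = -213
Area = |Σ|/2 = 106.5.
Hole:
Apply the shoelace formula: 2A = Σ (x_i·y_{i+1} − x_{i+1}·y_i), indices taken mod 3.
Σ = (12) + (-22) + (16) = 6
Area = |Σ|/2 = 3.
Net area = 106.5 − 3 = 103.5.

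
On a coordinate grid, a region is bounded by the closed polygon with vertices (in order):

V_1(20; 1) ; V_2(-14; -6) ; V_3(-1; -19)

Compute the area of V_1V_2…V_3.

Cross-terms: -106, 260, 379  ⇒  Σ = 533
Area = |Σ|/2 = 266.5.

266.5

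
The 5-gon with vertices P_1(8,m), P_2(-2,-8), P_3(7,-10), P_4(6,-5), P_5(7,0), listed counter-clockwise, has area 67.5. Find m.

Write out the shoelace sum; only the two edges meeting at P_1 involve m:
2·Area = [(7·m − 8·0) + (8·(-8) − (-2)·m)] + 136
       = 9·m + 72 = 135
⇒ m = 7.

7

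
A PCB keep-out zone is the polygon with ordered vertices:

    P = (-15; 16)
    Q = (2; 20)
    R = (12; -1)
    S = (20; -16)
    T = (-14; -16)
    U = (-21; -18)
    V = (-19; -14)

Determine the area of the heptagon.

Apply the shoelace (surveyor's) formula: 2A = Σ (x_i·y_{i+1} − x_{i+1}·y_i), indices taken mod 7.
Σ = (-332) + (-242) + (-172) + (-544) + (-84) + (-48) + (-514) = -1936
Area = |Σ|/2 = 968.

968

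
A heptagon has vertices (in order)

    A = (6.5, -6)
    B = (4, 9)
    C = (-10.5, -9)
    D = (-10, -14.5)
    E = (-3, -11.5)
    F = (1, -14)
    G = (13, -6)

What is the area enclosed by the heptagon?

Σ = (82.5) + (58.5) + (62.25) + (71.5) + (53.5) + (176) + (-39) = 465.25
Area = |Σ|/2 = 232.625.

232.625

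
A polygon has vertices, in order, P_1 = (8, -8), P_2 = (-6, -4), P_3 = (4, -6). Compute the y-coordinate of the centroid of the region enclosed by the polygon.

-6

Apply the surveyor's formula. First the cross-terms c_i = x_i·y_{i+1} − x_{i+1}·y_i:
  -80, 52, 16  ⇒  2A = -12, A = -6.
Then Σ (y_i + y_{i+1})·c_i = 216, so ȳ = 216 / (6·(-6)) = -6.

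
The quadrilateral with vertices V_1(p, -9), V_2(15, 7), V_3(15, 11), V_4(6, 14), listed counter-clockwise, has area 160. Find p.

-5

The doubled signed area Σ (x_i y_{i+1} − x_{i+1} y_i) is linear in p.
With p=0 it equals 285; the coefficient of p is -7 (from the two edges through V_1).
So -7·p + 285 = 2·160 = 320 ⇒ p = -5.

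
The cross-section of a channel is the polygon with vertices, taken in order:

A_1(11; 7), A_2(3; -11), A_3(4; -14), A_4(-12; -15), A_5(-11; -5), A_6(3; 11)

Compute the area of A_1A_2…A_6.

339.5

Σ = (-142) + (2) + (-228) + (-105) + (-106) + (-100) = -679
Area = |Σ|/2 = 339.5.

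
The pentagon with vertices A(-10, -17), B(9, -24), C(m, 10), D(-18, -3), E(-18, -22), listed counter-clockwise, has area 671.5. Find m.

The doubled signed area Σ (x_i y_{i+1} − x_{i+1} y_i) is linear in m.
With m=0 it equals 1091; the coefficient of m is 21 (from the two edges through C).
So 21·m + 1091 = 2·671.5 = 1343 ⇒ m = 12.

12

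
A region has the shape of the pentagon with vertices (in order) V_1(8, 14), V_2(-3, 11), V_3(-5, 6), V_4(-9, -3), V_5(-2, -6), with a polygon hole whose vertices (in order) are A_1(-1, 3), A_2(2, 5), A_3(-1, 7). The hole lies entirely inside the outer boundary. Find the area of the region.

Outer boundary:
Apply Gauss's area formula: 2A = Σ (x_i·y_{i+1} − x_{i+1}·y_i), indices taken mod 5.
V_1→V_2: (8)(11) − (-3)(14) = 130
V_2→V_3: (-3)(6) − (-5)(11) = 37
V_3→V_4: (-5)(-3) − (-9)(6) = 69
V_4→V_5: (-9)(-6) − (-2)(-3) = 48
V_5→V_1: (-2)(14) − (8)(-6) = 20
Σ = 304
Area = |Σ|/2 = 152.
Hole:
Apply Gauss's area formula: 2A = Σ (x_i·y_{i+1} − x_{i+1}·y_i), indices taken mod 3.
Σ = (-11) + (19) + (4) = 12
Area = |Σ|/2 = 6.
Net area = 152 − 6 = 146.

146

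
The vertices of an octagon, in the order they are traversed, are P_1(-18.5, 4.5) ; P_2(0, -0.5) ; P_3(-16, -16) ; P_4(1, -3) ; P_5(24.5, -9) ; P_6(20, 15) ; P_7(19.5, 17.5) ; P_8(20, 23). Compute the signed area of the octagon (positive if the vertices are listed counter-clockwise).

674.375

Cross-terms: 9.25, -8, 64, 64.5, 547.5, 57.5, 98.5, 515.5  ⇒  Σ = 1348.75
Signed area = Σ/2 = 674.375 (positive ⇒ counter-clockwise traversal).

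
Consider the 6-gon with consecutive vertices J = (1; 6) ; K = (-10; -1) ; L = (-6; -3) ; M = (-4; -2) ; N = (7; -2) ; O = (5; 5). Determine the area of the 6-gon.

Cross-terms: 59, 24, 0, 22, 45, 25  ⇒  Σ = 175
Area = |Σ|/2 = 87.5.

87.5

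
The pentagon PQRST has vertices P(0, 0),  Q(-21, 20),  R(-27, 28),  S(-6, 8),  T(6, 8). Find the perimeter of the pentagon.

90

|PQ| = √((-21)² + (20)²) = √841 = 29
|QR| = √((-6)² + (8)²) = √100 = 10
|RS| = √((21)² + (-20)²) = √841 = 29
|ST| = √((12)² + (0)²) = √144 = 12
|TP| = √((-6)² + (-8)²) = √100 = 10
Perimeter = 29 + 10 + 29 + 12 + 10 = 90.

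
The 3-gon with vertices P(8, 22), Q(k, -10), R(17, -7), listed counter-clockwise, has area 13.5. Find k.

17

Write out the shoelace sum; only the two edges meeting at Q involve k:
2·Area = [(8·(-10) − k·22) + (k·(-7) − 17·(-10))] + 430
       = -29·k + 520 = 27
⇒ k = 17.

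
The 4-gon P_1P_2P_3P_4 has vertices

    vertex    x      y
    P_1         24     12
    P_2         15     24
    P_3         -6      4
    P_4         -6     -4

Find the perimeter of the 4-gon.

|P_1P_2| = √((-9)² + (12)²) = √225 = 15
|P_2P_3| = √((-21)² + (-20)²) = √841 = 29
|P_3P_4| = √((0)² + (-8)²) = √64 = 8
|P_4P_1| = √((30)² + (16)²) = √1156 = 34
Perimeter = 15 + 29 + 8 + 34 = 86.

86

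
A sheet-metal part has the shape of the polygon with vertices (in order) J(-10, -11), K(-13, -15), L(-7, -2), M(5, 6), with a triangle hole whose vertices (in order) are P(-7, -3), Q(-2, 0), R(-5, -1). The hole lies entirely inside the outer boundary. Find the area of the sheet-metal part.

47.5

Outer boundary:
Cross-terms: 7, -79, -32, 5  ⇒  Σ = -99
Area = |Σ|/2 = 49.5.
Hole:
Apply the surveyor's formula: 2A = Σ (x_i·y_{i+1} − x_{i+1}·y_i), indices taken mod 3.
Cross-terms: -6, 2, 8  ⇒  Σ = 4
Area = |Σ|/2 = 2.
Net area = 49.5 − 2 = 47.5.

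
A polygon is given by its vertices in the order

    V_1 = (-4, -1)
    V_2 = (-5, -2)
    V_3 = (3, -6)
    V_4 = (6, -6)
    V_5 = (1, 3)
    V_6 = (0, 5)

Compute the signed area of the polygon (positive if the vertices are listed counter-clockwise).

53

Apply the shoelace (surveyor's) formula: 2A = Σ (x_i·y_{i+1} − x_{i+1}·y_i), indices taken mod 6.
Cross-terms: 3, 36, 18, 24, 5, 20  ⇒  Σ = 106
Signed area = Σ/2 = 53 (positive ⇒ counter-clockwise traversal).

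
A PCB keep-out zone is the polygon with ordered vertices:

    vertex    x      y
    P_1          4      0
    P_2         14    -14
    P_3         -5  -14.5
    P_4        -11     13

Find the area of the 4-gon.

302.75

Cross-terms: -56, -273, -224.5, -52  ⇒  Σ = -605.5
Area = |Σ|/2 = 302.75.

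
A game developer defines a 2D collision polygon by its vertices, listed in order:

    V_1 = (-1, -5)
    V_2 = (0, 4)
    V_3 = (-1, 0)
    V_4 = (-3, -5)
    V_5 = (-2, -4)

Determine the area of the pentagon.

V_1→V_2: (-1)(4) − (0)(-5) = -4
V_2→V_3: (0)(0) − (-1)(4) = 4
V_3→V_4: (-1)(-5) − (-3)(0) = 5
V_4→V_5: (-3)(-4) − (-2)(-5) = 2
V_5→V_1: (-2)(-5) − (-1)(-4) = 6
Σ = 13
Area = |Σ|/2 = 6.5.

6.5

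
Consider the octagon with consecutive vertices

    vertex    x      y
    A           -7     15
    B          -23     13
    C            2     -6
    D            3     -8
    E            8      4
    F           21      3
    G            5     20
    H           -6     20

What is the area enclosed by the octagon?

529.5

Cross-terms: 254, 112, 2, 76, -60, 405, 220, 50  ⇒  Σ = 1059
Area = |Σ|/2 = 529.5.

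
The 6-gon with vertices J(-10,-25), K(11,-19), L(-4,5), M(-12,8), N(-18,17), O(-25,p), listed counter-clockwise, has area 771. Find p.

Write out the shoelace sum; only the two edges meeting at O involve p:
2·Area = [((-18)·p − (-25)·17) + ((-25)·(-25) − (-10)·p)] + 412
       = -8·p + 1462 = 1542
⇒ p = -10.

-10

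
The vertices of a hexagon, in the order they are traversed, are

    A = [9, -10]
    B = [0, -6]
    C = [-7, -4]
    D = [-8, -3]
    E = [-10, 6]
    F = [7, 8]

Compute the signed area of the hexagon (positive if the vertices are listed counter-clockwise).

-224.5

Apply Gauss's area formula: 2A = Σ (x_i·y_{i+1} − x_{i+1}·y_i), indices taken mod 6.
Σ = (-54) + (-42) + (-11) + (-78) + (-122) + (-142) = -449
Signed area = Σ/2 = -224.5 (negative ⇒ clockwise traversal).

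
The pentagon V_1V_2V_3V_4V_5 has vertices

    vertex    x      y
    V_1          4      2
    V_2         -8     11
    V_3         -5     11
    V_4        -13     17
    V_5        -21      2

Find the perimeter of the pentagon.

|V_1V_2| = √((-12)² + (9)²) = √225 = 15
|V_2V_3| = √((3)² + (0)²) = √9 = 3
|V_3V_4| = √((-8)² + (6)²) = √100 = 10
|V_4V_5| = √((-8)² + (-15)²) = √289 = 17
|V_5V_1| = √((25)² + (0)²) = √625 = 25
Perimeter = 15 + 3 + 10 + 17 + 25 = 70.

70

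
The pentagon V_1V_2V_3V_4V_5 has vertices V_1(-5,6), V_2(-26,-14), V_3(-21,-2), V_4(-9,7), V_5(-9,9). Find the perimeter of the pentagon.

|V_1V_2| = √((-21)² + (-20)²) = √841 = 29
|V_2V_3| = √((5)² + (12)²) = √169 = 13
|V_3V_4| = √((12)² + (9)²) = √225 = 15
|V_4V_5| = √((0)² + (2)²) = √4 = 2
|V_5V_1| = √((4)² + (-3)²) = √25 = 5
Perimeter = 29 + 13 + 15 + 2 + 5 = 64.

64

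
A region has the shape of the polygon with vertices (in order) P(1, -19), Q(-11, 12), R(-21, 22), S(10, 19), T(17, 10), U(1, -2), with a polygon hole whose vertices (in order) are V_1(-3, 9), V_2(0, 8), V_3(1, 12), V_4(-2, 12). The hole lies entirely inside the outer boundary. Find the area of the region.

Outer boundary:
P→Q: (1)(12) − (-11)(-19) = -197
Q→R: (-11)(22) − (-21)(12) = 10
R→S: (-21)(19) − (10)(22) = -619
S→T: (10)(10) − (17)(19) = -223
T→U: (17)(-2) − (1)(10) = -44
U→P: (1)(-19) − (1)(-2) = -17
Σ = -1090
Area = |Σ|/2 = 545.
Hole:
Σ = (-24) + (-8) + (36) + (18) = 22
Area = |Σ|/2 = 11.
Net area = 545 − 11 = 534.

534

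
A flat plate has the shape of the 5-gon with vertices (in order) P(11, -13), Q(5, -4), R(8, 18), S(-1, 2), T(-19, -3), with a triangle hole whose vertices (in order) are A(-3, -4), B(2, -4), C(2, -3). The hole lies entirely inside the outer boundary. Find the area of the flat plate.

246.5

Outer boundary:
Apply the shoelace formula: 2A = Σ (x_i·y_{i+1} − x_{i+1}·y_i), indices taken mod 5.
P→Q: (11)(-4) − (5)(-13) = 21
Q→R: (5)(18) − (8)(-4) = 122
R→S: (8)(2) − (-1)(18) = 34
S→T: (-1)(-3) − (-19)(2) = 41
T→P: (-19)(-13) − (11)(-3) = 280
Σ = 498
Area = |Σ|/2 = 249.
Hole:
Apply the shoelace formula: 2A = Σ (x_i·y_{i+1} − x_{i+1}·y_i), indices taken mod 3.
Σ = (20) + (2) + (-17) = 5
Area = |Σ|/2 = 2.5.
Net area = 249 − 2.5 = 246.5.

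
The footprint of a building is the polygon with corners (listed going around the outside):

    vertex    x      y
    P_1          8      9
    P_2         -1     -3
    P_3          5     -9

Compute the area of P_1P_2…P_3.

63

Σ = (-15) + (24) + (117) = 126
Area = |Σ|/2 = 63.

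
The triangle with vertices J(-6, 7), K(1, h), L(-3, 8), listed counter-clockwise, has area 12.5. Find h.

1

The doubled signed area Σ (x_i y_{i+1} − x_{i+1} y_i) is linear in h.
With h=0 it equals 28; the coefficient of h is -3 (from the two edges through K).
So -3·h + 28 = 2·12.5 = 25 ⇒ h = 1.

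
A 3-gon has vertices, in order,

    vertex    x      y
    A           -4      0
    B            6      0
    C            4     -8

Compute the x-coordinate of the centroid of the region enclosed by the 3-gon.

2

Apply the surveyor's formula. First the cross-terms c_i = x_i·y_{i+1} − x_{i+1}·y_i:
  0, -48, -32  ⇒  2A = -80, A = -40.
Then Σ (x_i + x_{i+1})·c_i = -480, so x̄ = -480 / (6·(-40)) = 2.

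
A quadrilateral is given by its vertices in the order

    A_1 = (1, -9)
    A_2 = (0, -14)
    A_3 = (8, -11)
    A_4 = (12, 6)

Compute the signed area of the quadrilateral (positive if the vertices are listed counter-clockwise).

82

Apply the surveyor's formula: 2A = Σ (x_i·y_{i+1} − x_{i+1}·y_i), indices taken mod 4.
Σ = (-14) + (112) + (180) + (-114) = 164
Signed area = Σ/2 = 82 (positive ⇒ counter-clockwise traversal).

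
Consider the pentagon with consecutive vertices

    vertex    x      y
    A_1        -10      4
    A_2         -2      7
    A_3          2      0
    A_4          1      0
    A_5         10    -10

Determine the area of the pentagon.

Apply the surveyor's formula: 2A = Σ (x_i·y_{i+1} − x_{i+1}·y_i), indices taken mod 5.
Σ = (-62) + (-14) + (0) + (-10) + (-60) = -146
Area = |Σ|/2 = 73.

73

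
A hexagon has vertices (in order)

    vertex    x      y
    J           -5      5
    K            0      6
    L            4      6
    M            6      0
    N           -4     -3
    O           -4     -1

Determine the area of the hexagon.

70.5

Cross-terms: -30, -24, -36, -18, -8, -25  ⇒  Σ = -141
Area = |Σ|/2 = 70.5.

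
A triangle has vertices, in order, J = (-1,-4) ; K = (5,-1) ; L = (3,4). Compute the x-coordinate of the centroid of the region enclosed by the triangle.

7/3

Apply Gauss's area formula. First the cross-terms c_i = x_i·y_{i+1} − x_{i+1}·y_i:
  21, 23, -8  ⇒  2A = 36, A = 18.
Then Σ (x_i + x_{i+1})·c_i = 252, so x̄ = 252 / (6·18) = 7/3.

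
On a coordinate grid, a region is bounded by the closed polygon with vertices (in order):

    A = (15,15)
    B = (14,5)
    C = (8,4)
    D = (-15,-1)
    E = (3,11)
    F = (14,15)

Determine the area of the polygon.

Apply the surveyor's formula: 2A = Σ (x_i·y_{i+1} − x_{i+1}·y_i), indices taken mod 6.
Σ = (-135) + (16) + (52) + (-162) + (-109) + (-15) = -353
Area = |Σ|/2 = 176.5.

176.5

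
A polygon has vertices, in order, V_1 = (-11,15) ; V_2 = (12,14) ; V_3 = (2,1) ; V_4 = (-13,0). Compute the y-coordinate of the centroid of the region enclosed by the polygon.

Apply Gauss's area formula. First the cross-terms c_i = x_i·y_{i+1} − x_{i+1}·y_i:
  -334, -16, 13, -195  ⇒  2A = -532, A = -266.
Then Σ (y_i + y_{i+1})·c_i = -12838, so ȳ = -12838 / (6·(-266)) = 917/114.

917/114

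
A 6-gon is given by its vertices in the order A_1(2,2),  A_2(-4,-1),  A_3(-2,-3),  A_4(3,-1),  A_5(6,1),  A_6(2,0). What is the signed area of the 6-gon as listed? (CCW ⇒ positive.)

19

Apply the shoelace formula: 2A = Σ (x_i·y_{i+1} − x_{i+1}·y_i), indices taken mod 6.
A_1→A_2: (2)(-1) − (-4)(2) = 6
A_2→A_3: (-4)(-3) − (-2)(-1) = 10
A_3→A_4: (-2)(-1) − (3)(-3) = 11
A_4→A_5: (3)(1) − (6)(-1) = 9
A_5→A_6: (6)(0) − (2)(1) = -2
A_6→A_1: (2)(2) − (2)(0) = 4
Σ = 38
Signed area = Σ/2 = 19 (positive ⇒ counter-clockwise traversal).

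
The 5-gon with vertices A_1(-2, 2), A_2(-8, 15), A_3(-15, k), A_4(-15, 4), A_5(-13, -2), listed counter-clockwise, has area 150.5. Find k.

The doubled signed area Σ (x_i y_{i+1} − x_{i+1} y_i) is linear in k.
With k=0 it equals 203; the coefficient of k is 7 (from the two edges through A_3).
So 7·k + 203 = 2·150.5 = 301 ⇒ k = 14.

14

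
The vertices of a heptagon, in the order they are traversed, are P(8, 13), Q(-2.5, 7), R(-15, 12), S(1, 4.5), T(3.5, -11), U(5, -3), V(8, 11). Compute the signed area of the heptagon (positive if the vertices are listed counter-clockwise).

Cross-terms: 88.5, 75, -79.5, -26.75, 44.5, 79, 16  ⇒  Σ = 196.75
Signed area = Σ/2 = 98.375 (positive ⇒ counter-clockwise traversal).

98.375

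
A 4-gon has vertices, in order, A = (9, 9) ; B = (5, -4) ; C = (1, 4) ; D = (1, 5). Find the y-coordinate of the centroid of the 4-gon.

75/23

Apply the shoelace formula. First the cross-terms c_i = x_i·y_{i+1} − x_{i+1}·y_i:
  -81, 24, 1, -36  ⇒  2A = -92, A = -46.
Then Σ (y_i + y_{i+1})·c_i = -900, so ȳ = -900 / (6·(-46)) = 75/23.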